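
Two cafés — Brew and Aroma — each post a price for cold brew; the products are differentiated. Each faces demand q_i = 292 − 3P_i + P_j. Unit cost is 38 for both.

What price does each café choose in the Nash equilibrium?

Brew's profit: π = (P_{Brew} − 38)(292 − 3P_{Brew} + P_{Aroma}).
∂π/∂P_{Brew} = 406 − 6P_{Brew} + P_{Aroma} = 0 ⇒ P_{Brew} = 203/3 + (1/6)P_{Aroma}.
The game is symmetric, so in equilibrium P_{Aroma} = P_{Brew}: the reaction function gives (5/6)P_{Brew} = 203/3, hence P_{Brew} = 81.2.

81.2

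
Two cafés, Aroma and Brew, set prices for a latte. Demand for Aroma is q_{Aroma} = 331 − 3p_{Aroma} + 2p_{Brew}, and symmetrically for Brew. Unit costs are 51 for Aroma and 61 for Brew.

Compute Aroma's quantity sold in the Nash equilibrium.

215.625

Aroma's profit: π = (p_{Aroma} − 51)(331 − 3p_{Aroma} + 2p_{Brew}).
∂π/∂p_{Aroma} = 484 − 6p_{Aroma} + 2p_{Brew} = 0 ⇒ p_{Aroma} = 242/3 + (1/3)p_{Brew}.
Similarly p_{Brew} = 257/3 + (1/3)p_{Aroma}.
Substituting the second reaction function into the first: p_{Aroma} = 242/3 + (1/3)(257/3 + (1/3)p_{Aroma}), which gives (8/9)p_{Aroma} = 983/9 ⇒ p_{Aroma} = 122.875.
Then p_{Brew} = 257/3 + (1/3)·122.875 = 126.625.
q_{Aroma} = 331 − 3·122.875 + 2·126.625 = 215.625.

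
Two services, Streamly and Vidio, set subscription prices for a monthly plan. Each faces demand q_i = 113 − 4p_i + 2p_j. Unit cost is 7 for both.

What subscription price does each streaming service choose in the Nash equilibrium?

23.5

Streamly's profit: π = (p_{Streamly} − 7)(113 − 4p_{Streamly} + 2p_{Vidio}).
∂π/∂p_{Streamly} = 141 − 8p_{Streamly} + 2p_{Vidio} = 0 ⇒ p_{Streamly} = 17.625 + 0.25p_{Vidio}.
Setting p_{Streamly} = p_{Vidio} in the reaction function: p_{Streamly} = 17.625 + 0.25p_{Streamly}, so p_{Streamly} = 17.625 / 0.75 = 23.5.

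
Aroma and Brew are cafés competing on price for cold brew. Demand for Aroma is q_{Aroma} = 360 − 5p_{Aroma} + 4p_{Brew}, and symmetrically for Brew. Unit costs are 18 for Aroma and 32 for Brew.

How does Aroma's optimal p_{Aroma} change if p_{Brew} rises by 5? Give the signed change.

Aroma's profit: π = (p_{Aroma} − 18)(360 − 5p_{Aroma} + 4p_{Brew}).
∂π/∂p_{Aroma} = 450 − 10p_{Aroma} + 4p_{Brew} = 0 ⇒ p_{Aroma} = 45 + 0.4p_{Brew}.
The reaction-function slope is 0.4, so a 5-unit rise in p_{Brew} moves p_{Aroma} by 0.4 × 5 = 2. Aroma's best response rises — the actions are strategic complements.

2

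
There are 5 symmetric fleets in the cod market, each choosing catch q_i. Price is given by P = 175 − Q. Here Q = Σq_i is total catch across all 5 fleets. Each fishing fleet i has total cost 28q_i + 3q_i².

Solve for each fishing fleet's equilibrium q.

A representative fishing fleet's profit is π_i = q_i(175 − Q) − 28q_i − 3q_i², with Q = q_i + Σ_{j≠i} q_j.
First-order condition: 147 − 8q_i − Σ_{j≠i} q_j = 0.
With identical fishing fleets, set every q_j = q: then 147 − 8q − 4q = 0, i.e. q = 147/12 = 12.25.

12.25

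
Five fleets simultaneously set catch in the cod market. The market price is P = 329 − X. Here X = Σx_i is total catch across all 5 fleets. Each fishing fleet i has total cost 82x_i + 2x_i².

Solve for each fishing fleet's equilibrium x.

24.7

A representative fishing fleet's profit is π_i = x_i(329 − X) − 82x_i − 2x_i², with X = x_i + Σ_{j≠i} x_j.
First-order condition: 247 − 6x_i − Σ_{j≠i} x_j = 0.
With identical fishing fleets, set every x_j = x: then 247 − 6x − 4x = 0, i.e. x = 247/10 = 24.7.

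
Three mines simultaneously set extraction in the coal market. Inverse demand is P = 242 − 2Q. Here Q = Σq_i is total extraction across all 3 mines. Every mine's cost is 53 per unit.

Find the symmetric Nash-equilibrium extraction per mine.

A representative mine's profit is π_i = q_i(242 − 2Q) − 53q_i, with Q = q_i + Σ_{j≠i} q_j.
First-order condition: 189 − 4q_i − 2Σ_{j≠i} q_j = 0.
Imposing symmetry (q_j = q for all j) turns Σ_{j≠i} q_j into 2q, so 189 = 8q and q = 23.625.

23.625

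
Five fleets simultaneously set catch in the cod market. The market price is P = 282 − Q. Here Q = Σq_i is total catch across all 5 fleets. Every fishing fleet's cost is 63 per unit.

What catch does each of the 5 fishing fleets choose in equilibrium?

A representative fishing fleet's profit is π_i = q_i(282 − Q) − 63q_i, with Q = q_i + Σ_{j≠i} q_j.
First-order condition: 219 − 2q_i − Σ_{j≠i} q_j = 0.
Imposing symmetry (q_j = q for all j) turns Σ_{j≠i} q_j into 4q, so 219 = 6q and q = 36.5.

36.5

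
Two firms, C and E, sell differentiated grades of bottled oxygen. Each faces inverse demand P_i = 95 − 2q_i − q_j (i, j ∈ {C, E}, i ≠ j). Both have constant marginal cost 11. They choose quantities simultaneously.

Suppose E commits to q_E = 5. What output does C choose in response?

Firm C's profit: π = q_C(95 − 2q_C − q_E) − 11q_C.
∂π/∂q_C = 84 − 4q_C − q_E = 0 ⇒ q_C = 21 − 0.25q_E.
At q_E = 5: q_C = 21 − 0.25·5 = 19.75.

19.75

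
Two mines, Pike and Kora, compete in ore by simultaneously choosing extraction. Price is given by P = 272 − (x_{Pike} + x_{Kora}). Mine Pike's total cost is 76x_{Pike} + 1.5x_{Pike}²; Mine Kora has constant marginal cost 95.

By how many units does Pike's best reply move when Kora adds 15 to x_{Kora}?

Mine Pike's profit: π = x_{Pike}(272 − (x_{Pike} + x_{Kora})) − 76x_{Pike} − 1.5x_{Pike}².
∂π/∂x_{Pike} = 196 − 5x_{Pike} − x_{Kora} = 0, so x_{Pike} = 39.2 − 0.2x_{Kora}.
The reaction-function slope is −0.2, so a 15-unit rise in x_{Kora} moves x_{Pike} by −0.2 × 15 = −3. Pike's best response falls — the actions are strategic substitutes.

-3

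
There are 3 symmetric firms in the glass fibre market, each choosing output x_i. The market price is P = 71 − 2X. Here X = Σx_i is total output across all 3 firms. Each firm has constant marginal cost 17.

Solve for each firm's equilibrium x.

6.75

A representative firm's profit is π_i = x_i(71 − 2X) − 17x_i, with X = x_i + Σ_{j≠i} x_j.
First-order condition: 54 − 4x_i − 2Σ_{j≠i} x_j = 0.
With identical firms, set every x_j = x: then 54 − 4x − 4x = 0, i.e. x = 54/8 = 6.75.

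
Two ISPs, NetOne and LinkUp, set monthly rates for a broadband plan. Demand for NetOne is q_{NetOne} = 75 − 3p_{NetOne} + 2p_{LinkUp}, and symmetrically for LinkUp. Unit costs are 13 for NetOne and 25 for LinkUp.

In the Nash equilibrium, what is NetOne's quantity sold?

NetOne's profit: π = (p_{NetOne} − 13)(75 − 3p_{NetOne} + 2p_{LinkUp}).
∂π/∂p_{NetOne} = 114 − 6p_{NetOne} + 2p_{LinkUp} = 0 ⇒ p_{NetOne} = 19 + (1/3)p_{LinkUp}.
Similarly p_{LinkUp} = 25 + (1/3)p_{NetOne}.
Substituting the second reaction function into the first: p_{NetOne} = 19 + (1/3)(25 + (1/3)p_{NetOne}), which gives (8/9)p_{NetOne} = 82/3 ⇒ p_{NetOne} = 30.75.
Then p_{LinkUp} = 25 + (1/3)·30.75 = 35.25.
q_{NetOne} = 75 − 3·30.75 + 2·35.25 = 53.25.

53.25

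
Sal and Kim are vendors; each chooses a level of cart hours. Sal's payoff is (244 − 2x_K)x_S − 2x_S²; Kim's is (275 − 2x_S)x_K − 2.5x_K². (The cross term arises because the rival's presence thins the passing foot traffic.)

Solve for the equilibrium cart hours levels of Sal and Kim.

Expanding Sal's payoff: 244x_S − 2x_Kx_S − 2x_S².
∂π/∂x_S = 244 − 2x_K − 4x_S = 0, so x_S = 61 − 0.5x_K.
Likewise for Kim: x_K = 55 − 0.4x_S.
Plugging x_K into Sal's best response: x_S = 61 − 0.5(55 − 0.4x_S) ⇒ 0.8x_S = 33.5, so x_S = 41.875.
Then x_K = 55 − 0.4·41.875 = 38.25.

41.875, 38.25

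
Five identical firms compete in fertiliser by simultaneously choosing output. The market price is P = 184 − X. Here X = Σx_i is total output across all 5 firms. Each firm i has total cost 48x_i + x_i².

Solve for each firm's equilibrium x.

17

A representative firm's profit is π_i = x_i(184 − X) − 48x_i − x_i², with X = x_i + Σ_{j≠i} x_j.
First-order condition: 136 − 4x_i − Σ_{j≠i} x_j = 0.
In a symmetric equilibrium every firm chooses the same x, so Σ_{j≠i} x_j = 4x. The condition becomes 136 − 8x = 0, giving x = 136/8 = 17.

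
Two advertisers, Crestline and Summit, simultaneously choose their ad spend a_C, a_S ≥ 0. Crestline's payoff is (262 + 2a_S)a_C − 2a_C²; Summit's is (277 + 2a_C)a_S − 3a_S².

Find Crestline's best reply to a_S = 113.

122

Expanding Crestline's payoff: 262a_C + 2a_Sa_C − 2a_C².
∂π/∂a_C = 262 + 2a_S − 4a_C = 0, so a_C = 65.5 + 0.5a_S.
At a_S = 113: a_C = 65.5 + 0.5·113 = 122.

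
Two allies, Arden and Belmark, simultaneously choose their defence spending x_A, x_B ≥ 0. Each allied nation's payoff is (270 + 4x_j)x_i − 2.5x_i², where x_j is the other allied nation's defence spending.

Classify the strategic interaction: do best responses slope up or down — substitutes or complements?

strategic complements

Arden's payoff is (270 + 4x_B)x_A − 2.5x_A².
∂π/∂x_A = 270 + 4x_B − 5x_A = 0, so x_A = 54 + 0.8x_B.
The best-response slope dx_A/dx_B = 0.8 > 0: the reaction function is upward-sloping, so the choices are strategic complements.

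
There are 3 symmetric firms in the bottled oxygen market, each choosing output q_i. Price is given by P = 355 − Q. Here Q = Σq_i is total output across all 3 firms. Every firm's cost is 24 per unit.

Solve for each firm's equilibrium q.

A representative firm's profit is π_i = q_i(355 − Q) − 24q_i, with Q = q_i + Σ_{j≠i} q_j.
First-order condition: 331 − 2q_i − Σ_{j≠i} q_j = 0.
In a symmetric equilibrium every firm chooses the same q, so Σ_{j≠i} q_j = 2q. The condition becomes 331 − 4q = 0, giving q = 331/4 = 82.75.

82.75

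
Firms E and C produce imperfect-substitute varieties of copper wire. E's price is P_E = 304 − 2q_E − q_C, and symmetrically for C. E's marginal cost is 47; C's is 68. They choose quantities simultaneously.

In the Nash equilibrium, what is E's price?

Firm E's profit: π = q_E(304 − 2q_E − q_C) − 47q_E.
∂π/∂q_E = 257 − 4q_E − q_C = 0 ⇒ q_E = 64.25 − 0.25q_C.
Similarly q_C = 59 − 0.25q_E.
Substituting the second reaction function into the first: q_E = 64.25 − 0.25(59 − 0.25q_E), which gives 0.9375q_E = 49.5 ⇒ q_E = 52.8.
Then q_C = 59 − 0.25·52.8 = 45.8.
P_E = 304 − 2·52.8 − 45.8 = 152.6.

152.6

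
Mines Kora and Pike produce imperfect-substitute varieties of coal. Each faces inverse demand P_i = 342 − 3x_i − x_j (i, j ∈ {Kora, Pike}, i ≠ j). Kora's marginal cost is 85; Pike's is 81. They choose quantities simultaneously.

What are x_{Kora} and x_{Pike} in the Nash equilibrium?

Mine Kora's profit: π = x_{Kora}(342 − 3x_{Kora} − x_{Pike}) − 85x_{Kora}.
∂π/∂x_{Kora} = 257 − 6x_{Kora} − x_{Pike} = 0 ⇒ x_{Kora} = 257/6 − (1/6)x_{Pike}.
Similarly x_{Pike} = 43.5 − (1/6)x_{Kora}.
Substituting the second reaction function into the first: x_{Kora} = 257/6 − (1/6)(43.5 − (1/6)x_{Kora}), which gives (35/36)x_{Kora} = 427/12 ⇒ x_{Kora} = 36.6.
Then x_{Pike} = 43.5 − (1/6)·36.6 = 37.4.

36.6, 37.4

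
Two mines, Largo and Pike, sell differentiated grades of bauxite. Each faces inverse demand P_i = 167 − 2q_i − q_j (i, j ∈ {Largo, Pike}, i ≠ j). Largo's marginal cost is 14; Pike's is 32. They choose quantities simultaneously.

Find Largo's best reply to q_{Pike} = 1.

38

Mine Largo's profit: π = q_{Largo}(167 − 2q_{Largo} − q_{Pike}) − 14q_{Largo}.
∂π/∂q_{Largo} = 153 − 4q_{Largo} − q_{Pike} = 0 ⇒ q_{Largo} = 38.25 − 0.25q_{Pike}.
At q_{Pike} = 1: q_{Largo} = 38.25 − 0.25·1 = 38.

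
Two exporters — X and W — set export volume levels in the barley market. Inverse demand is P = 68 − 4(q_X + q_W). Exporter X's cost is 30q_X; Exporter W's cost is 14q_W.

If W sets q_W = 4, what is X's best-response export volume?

2.75

Exporter X's profit: π = q_X(68 − 4(q_X + q_W)) − 30q_X.
∂π/∂q_X = 38 − 8q_X − 4q_W = 0, so q_X = 4.75 − 0.5q_W.
At q_W = 4: q_X = 4.75 − 0.5·4 = 2.75.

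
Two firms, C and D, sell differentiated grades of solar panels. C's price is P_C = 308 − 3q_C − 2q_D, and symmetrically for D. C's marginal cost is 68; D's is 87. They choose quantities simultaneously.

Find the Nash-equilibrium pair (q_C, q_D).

Firm C's profit: π = q_C(308 − 3q_C − 2q_D) − 68q_C.
∂π/∂q_C = 240 − 6q_C − 2q_D = 0 ⇒ q_C = 40 − (1/3)q_D.
Similarly q_D = 221/6 − (1/3)q_C.
Substituting the second reaction function into the first: q_C = 40 − (1/3)(221/6 − (1/3)q_C), which gives (8/9)q_C = 499/18 ⇒ q_C = 31.1875.
Then q_D = 221/6 − (1/3)·31.1875 = 26.4375.

31.1875, 26.4375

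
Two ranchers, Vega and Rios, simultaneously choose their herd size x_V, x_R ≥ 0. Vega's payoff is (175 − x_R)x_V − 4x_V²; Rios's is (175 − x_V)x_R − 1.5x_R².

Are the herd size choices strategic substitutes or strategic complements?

strategic substitutes

Expanding Vega's payoff: 175x_V − x_Rx_V − 4x_V².
∂π/∂x_V = 175 − x_R − 8x_V = 0, so x_V = 21.875 − 0.125x_R.
The best-response slope dx_V/dx_R = −0.125 < 0: the reaction function is downward-sloping, so the choices are strategic substitutes.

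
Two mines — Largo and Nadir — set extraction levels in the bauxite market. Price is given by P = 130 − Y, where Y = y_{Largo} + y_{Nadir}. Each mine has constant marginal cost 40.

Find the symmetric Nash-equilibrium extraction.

30

Mine Largo's profit: π = y_{Largo}(130 − (y_{Largo} + y_{Nadir})) − 40y_{Largo}.
∂π/∂y_{Largo} = 90 − 2y_{Largo} − y_{Nadir} = 0, so y_{Largo} = 45 − 0.5y_{Nadir}.
Setting y_{Largo} = y_{Nadir} in the reaction function: y_{Largo} = 45 − 0.5y_{Largo}, so y_{Largo} = 45 / 1.5 = 30.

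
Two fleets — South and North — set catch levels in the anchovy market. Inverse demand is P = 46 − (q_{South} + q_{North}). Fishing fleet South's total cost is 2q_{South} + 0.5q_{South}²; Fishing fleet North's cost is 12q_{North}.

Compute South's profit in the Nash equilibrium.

174.96

Fishing fleet South's profit: π = q_{South}(46 − (q_{South} + q_{North})) − 2q_{South} − 0.5q_{South}².
∂π/∂q_{South} = 44 − 3q_{South} − q_{North} = 0, so q_{South} = 44/3 − (1/3)q_{North}.
For North: ∂π/∂q_{North} = 34 − 2q_{North} − q_{South} = 0 ⇒ q_{North} = 17 − 0.5q_{South}.
Substituting the second reaction function into the first: q_{South} = 44/3 − (1/3)(17 − 0.5q_{South}), which gives (5/6)q_{South} = 9 ⇒ q_{South} = 10.8.
Then q_{North} = 17 − 0.5·10.8 = 11.6.
Price P = 46 − 22.4 = 23.6.
South's profit: (23.6 − 2)·10.8 − 0.5(10.8)² = 174.96.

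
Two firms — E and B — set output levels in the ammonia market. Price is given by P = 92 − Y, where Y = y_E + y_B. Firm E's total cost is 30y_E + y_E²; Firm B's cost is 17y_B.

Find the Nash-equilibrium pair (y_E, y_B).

Firm E's profit: π = y_E(92 − (y_E + y_B)) − 30y_E − y_E².
∂π/∂y_E = 62 − 4y_E − y_B = 0, so y_E = 15.5 − 0.25y_B.
For B: ∂π/∂y_B = 75 − 2y_B − y_E = 0 ⇒ y_B = 37.5 − 0.5y_E.
Substituting the second reaction function into the first: y_E = 15.5 − 0.25(37.5 − 0.5y_E), which gives 0.875y_E = 6.125 ⇒ y_E = 7.
Then y_B = 37.5 − 0.5·7 = 34.

7, 34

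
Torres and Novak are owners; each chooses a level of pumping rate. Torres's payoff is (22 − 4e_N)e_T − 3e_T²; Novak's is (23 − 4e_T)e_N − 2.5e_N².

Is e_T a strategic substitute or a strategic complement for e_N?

Expanding Torres's payoff: 22e_T − 4e_Ne_T − 3e_T².
∂π/∂e_T = 22 − 4e_N − 6e_T = 0, so e_T = 11/3 − (2/3)e_N.
The best-response slope de_T/de_N = −2/3 < 0: the reaction function is downward-sloping, so the choices are strategic substitutes.

strategic substitutes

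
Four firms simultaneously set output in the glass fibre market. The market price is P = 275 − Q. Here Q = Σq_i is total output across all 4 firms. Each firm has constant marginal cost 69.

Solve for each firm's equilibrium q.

A representative firm's profit is π_i = q_i(275 − Q) − 69q_i, with Q = q_i + Σ_{j≠i} q_j.
First-order condition: 206 − 2q_i − Σ_{j≠i} q_j = 0.
With identical firms, set every q_j = q: then 206 − 2q − 3q = 0, i.e. q = 206/5 = 41.2.

41.2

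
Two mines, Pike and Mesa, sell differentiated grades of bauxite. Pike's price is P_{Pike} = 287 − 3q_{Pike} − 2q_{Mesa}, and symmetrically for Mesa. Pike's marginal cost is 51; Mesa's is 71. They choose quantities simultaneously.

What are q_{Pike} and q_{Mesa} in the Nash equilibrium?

Mine Pike's profit: π = q_{Pike}(287 − 3q_{Pike} − 2q_{Mesa}) − 51q_{Pike}.
∂π/∂q_{Pike} = 236 − 6q_{Pike} − 2q_{Mesa} = 0 ⇒ q_{Pike} = 118/3 − (1/3)q_{Mesa}.
Similarly q_{Mesa} = 36 − (1/3)q_{Pike}.
Plugging q_{Mesa} into Pike's best response: q_{Pike} = 118/3 − (1/3)(36 − (1/3)q_{Pike}) ⇒ (8/9)q_{Pike} = 82/3, so q_{Pike} = 30.75.
Then q_{Mesa} = 36 − (1/3)·30.75 = 25.75.

30.75, 25.75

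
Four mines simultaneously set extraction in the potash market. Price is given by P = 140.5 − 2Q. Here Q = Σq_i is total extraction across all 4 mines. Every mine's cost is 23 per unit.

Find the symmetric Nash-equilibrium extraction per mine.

11.75

A representative mine's profit is π_i = q_i(140.5 − 2Q) − 23q_i, with Q = q_i + Σ_{j≠i} q_j.
First-order condition: 117.5 − 4q_i − 2Σ_{j≠i} q_j = 0.
With identical mines, set every q_j = q: then 117.5 − 4q − 6q = 0, i.e. q = 117.5/10 = 11.75.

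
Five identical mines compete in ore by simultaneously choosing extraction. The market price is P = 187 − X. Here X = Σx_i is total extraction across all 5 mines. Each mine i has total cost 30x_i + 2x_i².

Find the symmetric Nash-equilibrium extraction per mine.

A representative mine's profit is π_i = x_i(187 − X) − 30x_i − 2x_i², with X = x_i + Σ_{j≠i} x_j.
First-order condition: 157 − 6x_i − Σ_{j≠i} x_j = 0.
Imposing symmetry (x_j = x for all j) turns Σ_{j≠i} x_j into 4x, so 157 = 10x and x = 15.7.

15.7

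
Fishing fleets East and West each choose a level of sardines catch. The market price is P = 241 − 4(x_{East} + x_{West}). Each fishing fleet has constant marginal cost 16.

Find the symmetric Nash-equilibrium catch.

Fishing fleet East's profit: π = x_{East}(241 − 4(x_{East} + x_{West})) − 16x_{East}.
∂π/∂x_{East} = 225 − 8x_{East} − 4x_{West} = 0, so x_{East} = 28.125 − 0.5x_{West}.
By symmetry x_{West} = x_{East}; substituting into the reaction function, 1.5x_{East} = 28.125 and x_{East} = 18.75.

18.75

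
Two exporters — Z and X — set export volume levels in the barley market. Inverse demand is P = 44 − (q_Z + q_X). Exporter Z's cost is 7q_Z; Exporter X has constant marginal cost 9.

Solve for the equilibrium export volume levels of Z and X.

13, 11

Exporter Z's profit: π = q_Z(44 − (q_Z + q_X)) − 7q_Z.
∂π/∂q_Z = 37 − 2q_Z − q_X = 0, so q_Z = 18.5 − 0.5q_X.
By the same steps for X: q_X = 17.5 − 0.5q_Z.
Substituting the second reaction function into the first: q_Z = 18.5 − 0.5(17.5 − 0.5q_Z), which gives 0.75q_Z = 9.75 ⇒ q_Z = 13.
Then q_X = 17.5 − 0.5·13 = 11.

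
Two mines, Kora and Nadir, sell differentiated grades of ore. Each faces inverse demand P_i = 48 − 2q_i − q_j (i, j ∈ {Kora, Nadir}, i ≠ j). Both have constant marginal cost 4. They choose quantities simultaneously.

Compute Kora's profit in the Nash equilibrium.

Mine Kora's profit: π = q_{Kora}(48 − 2q_{Kora} − q_{Nadir}) − 4q_{Kora}.
∂π/∂q_{Kora} = 44 − 4q_{Kora} − q_{Nadir} = 0 ⇒ q_{Kora} = 11 − 0.25q_{Nadir}.
Setting q_{Kora} = q_{Nadir} in the reaction function: q_{Kora} = 11 − 0.25q_{Kora}, so q_{Kora} = 11 / 1.25 = 8.8.
P_{Kora} = 48 − 2·8.8 − 8.8 = 21.6.
Profit = (21.6 − 4)·8.8 = 154.88.

154.88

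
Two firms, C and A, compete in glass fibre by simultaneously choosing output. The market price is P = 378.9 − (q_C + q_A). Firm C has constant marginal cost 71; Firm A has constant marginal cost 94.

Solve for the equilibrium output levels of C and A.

Firm C's profit: π = q_C(378.9 − (q_C + q_A)) − 71q_C.
∂π/∂q_C = 307.9 − 2q_C − q_A = 0, so q_C = 153.95 − 0.5q_A.
By the same steps for A: q_A = 142.45 − 0.5q_C.
Solving the two reaction functions simultaneously: (1 − (−0.5)(−0.5))q_C = 153.95 − 0.5·142.45, so 0.75q_C = 82.725 and q_C = 110.3.
Then q_A = 142.45 − 0.5·110.3 = 87.3.

110.3, 87.3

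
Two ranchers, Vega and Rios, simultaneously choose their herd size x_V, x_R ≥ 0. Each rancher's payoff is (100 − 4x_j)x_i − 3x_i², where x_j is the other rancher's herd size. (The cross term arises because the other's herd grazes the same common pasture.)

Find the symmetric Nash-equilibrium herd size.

10

Vega's payoff is (100 − 4x_R)x_V − 3x_V².
∂π/∂x_V = 100 − 4x_R − 6x_V = 0, so x_V = 50/3 − (2/3)x_R.
By symmetry x_R = x_V; substituting into the reaction function, (5/3)x_V = 50/3 and x_V = 10.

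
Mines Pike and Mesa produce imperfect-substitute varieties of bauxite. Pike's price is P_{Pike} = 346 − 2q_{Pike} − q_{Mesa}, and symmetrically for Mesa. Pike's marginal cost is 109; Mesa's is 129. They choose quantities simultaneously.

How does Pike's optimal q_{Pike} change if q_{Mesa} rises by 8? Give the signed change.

Mine Pike's profit: π = q_{Pike}(346 − 2q_{Pike} − q_{Mesa}) − 109q_{Pike}.
∂π/∂q_{Pike} = 237 − 4q_{Pike} − q_{Mesa} = 0 ⇒ q_{Pike} = 59.25 − 0.25q_{Mesa}.
The reaction-function slope is −0.25, so an 8-unit rise in q_{Mesa} moves q_{Pike} by −0.25 × 8 = −2. Pike's best response falls — the actions are strategic substitutes.

-2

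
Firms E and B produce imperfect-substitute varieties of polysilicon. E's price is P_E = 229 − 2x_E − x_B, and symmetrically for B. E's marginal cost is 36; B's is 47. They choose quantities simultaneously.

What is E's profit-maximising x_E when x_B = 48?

Firm E's profit: π = x_E(229 − 2x_E − x_B) − 36x_E.
∂π/∂x_E = 193 − 4x_E − x_B = 0 ⇒ x_E = 48.25 − 0.25x_B.
At x_B = 48: x_E = 48.25 − 0.25·48 = 36.25.

36.25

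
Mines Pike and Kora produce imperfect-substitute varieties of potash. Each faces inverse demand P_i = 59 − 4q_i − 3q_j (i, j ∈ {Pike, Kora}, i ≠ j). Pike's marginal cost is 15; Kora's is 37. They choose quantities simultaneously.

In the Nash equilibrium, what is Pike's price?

35.8

Mine Pike's profit: π = q_{Pike}(59 − 4q_{Pike} − 3q_{Kora}) − 15q_{Pike}.
∂π/∂q_{Pike} = 44 − 8q_{Pike} − 3q_{Kora} = 0 ⇒ q_{Pike} = 5.5 − 0.375q_{Kora}.
Similarly q_{Kora} = 2.75 − 0.375q_{Pike}.
Substituting the second reaction function into the first: q_{Pike} = 5.5 − 0.375(2.75 − 0.375q_{Pike}), which gives (55/64)q_{Pike} = 143/32 ⇒ q_{Pike} = 5.2.
Then q_{Kora} = 2.75 − 0.375·5.2 = 0.8.
P_{Pike} = 59 − 4·5.2 − 3·0.8 = 35.8.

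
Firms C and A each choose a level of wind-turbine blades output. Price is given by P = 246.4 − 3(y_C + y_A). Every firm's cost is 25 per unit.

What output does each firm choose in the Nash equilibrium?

Firm C's profit: π = y_C(246.4 − 3(y_C + y_A)) − 25y_C.
∂π/∂y_C = 221.4 − 6y_C − 3y_A = 0, so y_C = 36.9 − 0.5y_A.
By symmetry y_A = y_C; substituting into the reaction function, 1.5y_C = 36.9 and y_C = 24.6.

24.6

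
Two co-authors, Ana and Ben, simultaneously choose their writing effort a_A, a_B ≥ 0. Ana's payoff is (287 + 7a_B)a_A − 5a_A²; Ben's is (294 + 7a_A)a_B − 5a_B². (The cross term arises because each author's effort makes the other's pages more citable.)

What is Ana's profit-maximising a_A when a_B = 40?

Expanding Ana's payoff: 287a_A + 7a_Ba_A − 5a_A².
∂π/∂a_A = 287 + 7a_B − 10a_A = 0, so a_A = 28.7 + 0.7a_B.
At a_B = 40: a_A = 28.7 + 0.7·40 = 56.7.

56.7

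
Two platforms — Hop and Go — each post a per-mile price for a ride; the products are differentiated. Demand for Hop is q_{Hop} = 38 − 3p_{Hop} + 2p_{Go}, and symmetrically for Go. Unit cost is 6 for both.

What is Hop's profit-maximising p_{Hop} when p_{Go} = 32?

20

Hop's profit: π = (p_{Hop} − 6)(38 − 3p_{Hop} + 2p_{Go}).
∂π/∂p_{Hop} = 56 − 6p_{Hop} + 2p_{Go} = 0 ⇒ p_{Hop} = 28/3 + (1/3)p_{Go}.
At p_{Go} = 32: p_{Hop} = 28/3 + (1/3)·32 = 20.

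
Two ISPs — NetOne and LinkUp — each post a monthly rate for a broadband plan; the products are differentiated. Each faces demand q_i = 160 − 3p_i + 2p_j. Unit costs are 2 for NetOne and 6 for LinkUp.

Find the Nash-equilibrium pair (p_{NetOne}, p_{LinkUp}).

NetOne's profit: π = (p_{NetOne} − 2)(160 − 3p_{NetOne} + 2p_{LinkUp}).
∂π/∂p_{NetOne} = 166 − 6p_{NetOne} + 2p_{LinkUp} = 0 ⇒ p_{NetOne} = 83/3 + (1/3)p_{LinkUp}.
Similarly p_{LinkUp} = 89/3 + (1/3)p_{NetOne}.
Substituting the second reaction function into the first: p_{NetOne} = 83/3 + (1/3)(89/3 + (1/3)p_{NetOne}), which gives (8/9)p_{NetOne} = 338/9 ⇒ p_{NetOne} = 42.25.
Then p_{LinkUp} = 89/3 + (1/3)·42.25 = 43.75.

42.25, 43.75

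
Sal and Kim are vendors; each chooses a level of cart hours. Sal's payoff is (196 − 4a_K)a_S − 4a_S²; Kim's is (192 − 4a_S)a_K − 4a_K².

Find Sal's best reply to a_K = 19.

15

Expanding Sal's payoff: 196a_S − 4a_Ka_S − 4a_S².
∂π/∂a_S = 196 − 4a_K − 8a_S = 0, so a_S = 24.5 − 0.5a_K.
At a_K = 19: a_S = 24.5 − 0.5·19 = 15.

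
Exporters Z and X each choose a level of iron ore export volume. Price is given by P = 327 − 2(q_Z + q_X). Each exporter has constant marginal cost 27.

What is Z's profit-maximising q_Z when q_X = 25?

62.5

Exporter Z's profit: π = q_Z(327 − 2(q_Z + q_X)) − 27q_Z.
∂π/∂q_Z = 300 − 4q_Z − 2q_X = 0, so q_Z = 75 − 0.5q_X.
At q_X = 25: q_Z = 75 − 0.5·25 = 62.5.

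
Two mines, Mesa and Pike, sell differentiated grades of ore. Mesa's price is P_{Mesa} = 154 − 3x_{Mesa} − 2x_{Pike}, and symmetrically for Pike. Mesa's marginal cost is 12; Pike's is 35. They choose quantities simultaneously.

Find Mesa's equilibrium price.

Mine Mesa's profit: π = x_{Mesa}(154 − 3x_{Mesa} − 2x_{Pike}) − 12x_{Mesa}.
∂π/∂x_{Mesa} = 142 − 6x_{Mesa} − 2x_{Pike} = 0 ⇒ x_{Mesa} = 71/3 − (1/3)x_{Pike}.
Similarly x_{Pike} = 119/6 − (1/3)x_{Mesa}.
Substituting the second reaction function into the first: x_{Mesa} = 71/3 − (1/3)(119/6 − (1/3)x_{Mesa}), which gives (8/9)x_{Mesa} = 307/18 ⇒ x_{Mesa} = 19.1875.
Then x_{Pike} = 119/6 − (1/3)·19.1875 = 13.4375.
P_{Mesa} = 154 − 3·19.1875 − 2·13.4375 = 69.5625.

69.5625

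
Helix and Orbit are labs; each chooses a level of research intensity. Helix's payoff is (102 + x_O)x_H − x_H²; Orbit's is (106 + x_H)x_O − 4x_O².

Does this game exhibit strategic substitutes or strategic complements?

strategic complements

Expanding Helix's payoff: 102x_H + x_Ox_H − x_H².
∂π/∂x_H = 102 + x_O − 2x_H = 0, so x_H = 51 + 0.5x_O.
The best-response slope dx_H/dx_O = 0.5 > 0: the reaction function is upward-sloping, so the choices are strategic complements.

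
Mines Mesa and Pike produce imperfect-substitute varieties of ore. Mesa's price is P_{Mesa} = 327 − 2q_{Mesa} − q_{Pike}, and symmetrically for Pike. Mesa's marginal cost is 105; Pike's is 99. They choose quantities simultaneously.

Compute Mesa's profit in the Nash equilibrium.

3872

Mine Mesa's profit: π = q_{Mesa}(327 − 2q_{Mesa} − q_{Pike}) − 105q_{Mesa}.
∂π/∂q_{Mesa} = 222 − 4q_{Mesa} − q_{Pike} = 0 ⇒ q_{Mesa} = 55.5 − 0.25q_{Pike}.
Similarly q_{Pike} = 57 − 0.25q_{Mesa}.
Solving the two reaction functions simultaneously: (1 − (−0.25)(−0.25))q_{Mesa} = 55.5 − 0.25·57, so 0.9375q_{Mesa} = 41.25 and q_{Mesa} = 44.
Then q_{Pike} = 57 − 0.25·44 = 46.
P_{Mesa} = 327 − 2·44 − 46 = 193.
Profit = (193 − 105)·44 = 3872.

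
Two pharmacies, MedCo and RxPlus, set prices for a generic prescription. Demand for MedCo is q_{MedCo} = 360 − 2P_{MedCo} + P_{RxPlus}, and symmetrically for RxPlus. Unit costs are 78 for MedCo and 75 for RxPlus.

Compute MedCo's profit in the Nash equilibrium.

MedCo's profit: π = (P_{MedCo} − 78)(360 − 2P_{MedCo} + P_{RxPlus}).
∂π/∂P_{MedCo} = 516 − 4P_{MedCo} + P_{RxPlus} = 0 ⇒ P_{MedCo} = 129 + 0.25P_{RxPlus}.
Similarly P_{RxPlus} = 127.5 + 0.25P_{MedCo}.
Plugging P_{RxPlus} into MedCo's best response: P_{MedCo} = 129 + 0.25(127.5 + 0.25P_{MedCo}) ⇒ 0.9375P_{MedCo} = 160.875, so P_{MedCo} = 171.6.
Then P_{RxPlus} = 127.5 + 0.25·171.6 = 170.4.
q_{MedCo} = 360 − 2·171.6 + 170.4 = 187.2.
Profit = (171.6 − 78)·187.2 = 17521.92.

17521.92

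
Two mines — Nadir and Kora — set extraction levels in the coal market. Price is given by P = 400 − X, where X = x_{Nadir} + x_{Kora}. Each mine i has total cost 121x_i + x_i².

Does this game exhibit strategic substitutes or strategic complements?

strategic substitutes

Mine Nadir's profit: π = x_{Nadir}(400 − (x_{Nadir} + x_{Kora})) − 121x_{Nadir} − x_{Nadir}².
∂π/∂x_{Nadir} = 279 − 4x_{Nadir} − x_{Kora} = 0, so x_{Nadir} = 69.75 − 0.25x_{Kora}.
The best-response slope dx_{Nadir}/dx_{Kora} = −0.25 < 0: the reaction function is downward-sloping, so the choices are strategic substitutes.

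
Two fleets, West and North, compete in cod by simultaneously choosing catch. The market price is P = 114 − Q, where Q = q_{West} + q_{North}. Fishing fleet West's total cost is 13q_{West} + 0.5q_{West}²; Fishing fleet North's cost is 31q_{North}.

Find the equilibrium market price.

Fishing fleet West's profit: π = q_{West}(114 − (q_{West} + q_{North})) − 13q_{West} − 0.5q_{West}².
∂π/∂q_{West} = 101 − 3q_{West} − q_{North} = 0, so q_{West} = 101/3 − (1/3)q_{North}.
For North: ∂π/∂q_{North} = 83 − 2q_{North} − q_{West} = 0 ⇒ q_{North} = 41.5 − 0.5q_{West}.
Plugging q_{North} into West's best response: q_{West} = 101/3 − (1/3)(41.5 − 0.5q_{West}) ⇒ (5/6)q_{West} = 119/6, so q_{West} = 23.8.
Then q_{North} = 41.5 − 0.5·23.8 = 29.6.
Equilibrium price: P = 114 − 53.4 = 60.6.

60.6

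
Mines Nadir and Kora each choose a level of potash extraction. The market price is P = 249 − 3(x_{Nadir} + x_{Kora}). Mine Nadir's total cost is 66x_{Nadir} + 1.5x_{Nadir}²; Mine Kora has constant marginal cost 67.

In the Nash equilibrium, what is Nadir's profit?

677.12

Mine Nadir's profit: π = x_{Nadir}(249 − 3(x_{Nadir} + x_{Kora})) − 66x_{Nadir} − 1.5x_{Nadir}².
∂π/∂x_{Nadir} = 183 − 9x_{Nadir} − 3x_{Kora} = 0, so x_{Nadir} = 61/3 − (1/3)x_{Kora}.
For Kora: ∂π/∂x_{Kora} = 182 − 6x_{Kora} − 3x_{Nadir} = 0 ⇒ x_{Kora} = 91/3 − 0.5x_{Nadir}.
Plugging x_{Kora} into Nadir's best response: x_{Nadir} = 61/3 − (1/3)(91/3 − 0.5x_{Nadir}) ⇒ (5/6)x_{Nadir} = 92/9, so x_{Nadir} = 184/15.
Then x_{Kora} = 91/3 − 0.5·(184/15) = 24.2.
Price P = 249 − 3·(547/15) = 139.6.
Nadir's profit: (139.6 − 66)·(184/15) − 1.5(184/15)² = 677.12.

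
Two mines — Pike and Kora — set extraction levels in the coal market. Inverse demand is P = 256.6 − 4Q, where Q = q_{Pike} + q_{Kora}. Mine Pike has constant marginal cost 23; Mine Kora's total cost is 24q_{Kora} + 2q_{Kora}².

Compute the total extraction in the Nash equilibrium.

Mine Pike's profit: π = q_{Pike}(256.6 − 4(q_{Pike} + q_{Kora})) − 23q_{Pike}.
∂π/∂q_{Pike} = 233.6 − 8q_{Pike} − 4q_{Kora} = 0, so q_{Pike} = 29.2 − 0.5q_{Kora}.
For Kora: ∂π/∂q_{Kora} = 232.6 − 12q_{Kora} − 4q_{Pike} = 0 ⇒ q_{Kora} = 1163/60 − (1/3)q_{Pike}.
Plugging q_{Kora} into Pike's best response: q_{Pike} = 29.2 − 0.5(1163/60 − (1/3)q_{Pike}) ⇒ (5/6)q_{Pike} = 2341/120, so q_{Pike} = 23.41.
Then q_{Kora} = 1163/60 − (1/3)·23.41 = 11.58.
Total extraction: 23.41 + 11.58 = 34.99.

34.99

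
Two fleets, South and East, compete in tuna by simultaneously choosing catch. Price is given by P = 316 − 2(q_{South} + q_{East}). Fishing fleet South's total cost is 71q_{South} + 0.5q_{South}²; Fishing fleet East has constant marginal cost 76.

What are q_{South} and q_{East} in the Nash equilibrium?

Fishing fleet South's profit: π = q_{South}(316 − 2(q_{South} + q_{East})) − 71q_{South} − 0.5q_{South}².
∂π/∂q_{South} = 245 − 5q_{South} − 2q_{East} = 0, so q_{South} = 49 − 0.4q_{East}.
For East: ∂π/∂q_{East} = 240 − 4q_{East} − 2q_{South} = 0 ⇒ q_{East} = 60 − 0.5q_{South}.
Solving the two reaction functions simultaneously: (1 − (−0.4)(−0.5))q_{South} = 49 − 0.4·60, so 0.8q_{South} = 25 and q_{South} = 31.25.
Then q_{East} = 60 − 0.5·31.25 = 44.375.

31.25, 44.375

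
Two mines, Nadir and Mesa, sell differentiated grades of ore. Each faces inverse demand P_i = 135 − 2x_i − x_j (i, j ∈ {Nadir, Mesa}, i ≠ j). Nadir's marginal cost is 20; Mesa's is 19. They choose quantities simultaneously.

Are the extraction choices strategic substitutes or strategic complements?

strategic substitutes

Mine Nadir's profit: π = x_{Nadir}(135 − 2x_{Nadir} − x_{Mesa}) − 20x_{Nadir}.
∂π/∂x_{Nadir} = 115 − 4x_{Nadir} − x_{Mesa} = 0 ⇒ x_{Nadir} = 28.75 − 0.25x_{Mesa}.
The best-response slope dx_{Nadir}/dx_{Mesa} = −0.25 < 0: the reaction function is downward-sloping, so the choices are strategic substitutes.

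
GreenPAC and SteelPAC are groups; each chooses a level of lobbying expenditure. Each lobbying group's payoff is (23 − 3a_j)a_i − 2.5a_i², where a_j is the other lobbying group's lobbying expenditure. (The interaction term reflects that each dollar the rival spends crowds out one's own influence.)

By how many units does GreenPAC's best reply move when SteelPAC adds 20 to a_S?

GreenPAC's payoff is (23 − 3a_S)a_G − 2.5a_G².
∂π/∂a_G = 23 − 3a_S − 5a_G = 0, so a_G = 4.6 − 0.6a_S.
The reaction-function slope is −0.6, so a 20-unit rise in a_S moves a_G by −0.6 × 20 = −12. GreenPAC's best response falls — the actions are strategic substitutes.

-12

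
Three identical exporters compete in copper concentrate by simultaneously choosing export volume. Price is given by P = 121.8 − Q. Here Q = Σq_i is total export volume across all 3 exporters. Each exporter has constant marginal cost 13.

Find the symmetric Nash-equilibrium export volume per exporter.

A representative exporter's profit is π_i = q_i(121.8 − Q) − 13q_i, with Q = q_i + Σ_{j≠i} q_j.
First-order condition: 108.8 − 2q_i − Σ_{j≠i} q_j = 0.
With identical exporters, set every q_j = q: then 108.8 − 2q − 2q = 0, i.e. q = 108.8/4 = 27.2.

27.2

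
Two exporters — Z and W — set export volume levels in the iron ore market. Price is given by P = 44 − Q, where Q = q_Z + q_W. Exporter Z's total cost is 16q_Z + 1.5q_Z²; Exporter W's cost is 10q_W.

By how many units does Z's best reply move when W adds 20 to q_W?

Exporter Z's profit: π = q_Z(44 − (q_Z + q_W)) − 16q_Z − 1.5q_Z².
∂π/∂q_Z = 28 − 5q_Z − q_W = 0, so q_Z = 5.6 − 0.2q_W.
The reaction-function slope is −0.2, so a 20-unit rise in q_W moves q_Z by −0.2 × 20 = −4. Z's best response falls — the actions are strategic substitutes.

-4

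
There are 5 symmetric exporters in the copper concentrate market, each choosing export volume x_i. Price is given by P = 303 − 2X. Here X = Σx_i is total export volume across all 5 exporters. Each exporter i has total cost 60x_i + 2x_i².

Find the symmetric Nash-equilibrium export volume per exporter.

15.1875

A representative exporter's profit is π_i = x_i(303 − 2X) − 60x_i − 2x_i², with X = x_i + Σ_{j≠i} x_j.
First-order condition: 243 − 8x_i − 2Σ_{j≠i} x_j = 0.
Imposing symmetry (x_j = x for all j) turns Σ_{j≠i} x_j into 4x, so 243 = 16x and x = 15.1875.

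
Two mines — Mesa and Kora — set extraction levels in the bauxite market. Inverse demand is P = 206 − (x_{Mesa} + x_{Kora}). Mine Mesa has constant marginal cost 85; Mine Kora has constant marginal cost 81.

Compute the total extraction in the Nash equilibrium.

82

Mine Mesa's profit: π = x_{Mesa}(206 − (x_{Mesa} + x_{Kora})) − 85x_{Mesa}.
∂π/∂x_{Mesa} = 121 − 2x_{Mesa} − x_{Kora} = 0, so x_{Mesa} = 60.5 − 0.5x_{Kora}.
By the same steps for Kora: x_{Kora} = 62.5 − 0.5x_{Mesa}.
Substituting the second reaction function into the first: x_{Mesa} = 60.5 − 0.5(62.5 − 0.5x_{Mesa}), which gives 0.75x_{Mesa} = 29.25 ⇒ x_{Mesa} = 39.
Then x_{Kora} = 62.5 − 0.5·39 = 43.
Total extraction: 39 + 43 = 82.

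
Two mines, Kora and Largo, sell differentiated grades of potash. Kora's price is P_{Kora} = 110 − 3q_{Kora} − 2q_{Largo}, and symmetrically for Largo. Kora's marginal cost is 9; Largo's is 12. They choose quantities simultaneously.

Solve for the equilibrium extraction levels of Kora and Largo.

12.8125, 12.0625

Mine Kora's profit: π = q_{Kora}(110 − 3q_{Kora} − 2q_{Largo}) − 9q_{Kora}.
∂π/∂q_{Kora} = 101 − 6q_{Kora} − 2q_{Largo} = 0 ⇒ q_{Kora} = 101/6 − (1/3)q_{Largo}.
Similarly q_{Largo} = 49/3 − (1/3)q_{Kora}.
Solving the two reaction functions simultaneously: (1 − (−1/3)(−1/3))q_{Kora} = 101/6 − (1/3)·(49/3), so (8/9)q_{Kora} = 205/18 and q_{Kora} = 12.8125.
Then q_{Largo} = 49/3 − (1/3)·12.8125 = 12.0625.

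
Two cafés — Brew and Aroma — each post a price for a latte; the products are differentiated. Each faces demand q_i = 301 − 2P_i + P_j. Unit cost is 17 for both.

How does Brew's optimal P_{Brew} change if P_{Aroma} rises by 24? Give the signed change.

Brew's profit: π = (P_{Brew} − 17)(301 − 2P_{Brew} + P_{Aroma}).
∂π/∂P_{Brew} = 335 − 4P_{Brew} + P_{Aroma} = 0 ⇒ P_{Brew} = 83.75 + 0.25P_{Aroma}.
The reaction-function slope is 0.25, so a 24-unit rise in P_{Aroma} moves P_{Brew} by 0.25 × 24 = 6. Brew's best response rises — the actions are strategic complements.

6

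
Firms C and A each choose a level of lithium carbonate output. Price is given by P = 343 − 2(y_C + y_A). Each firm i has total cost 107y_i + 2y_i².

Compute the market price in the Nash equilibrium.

Firm C's profit: π = y_C(343 − 2(y_C + y_A)) − 107y_C − 2y_C².
∂π/∂y_C = 236 − 8y_C − 2y_A = 0, so y_C = 29.5 − 0.25y_A.
The game is symmetric, so in equilibrium y_A = y_C: the reaction function gives 1.25y_C = 29.5, hence y_C = 23.6.
Equilibrium price: P = 343 − 2·47.2 = 248.6.

248.6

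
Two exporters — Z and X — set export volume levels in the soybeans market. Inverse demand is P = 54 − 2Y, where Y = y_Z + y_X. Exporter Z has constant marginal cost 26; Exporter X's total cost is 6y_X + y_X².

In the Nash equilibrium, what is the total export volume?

Exporter Z's profit: π = y_Z(54 − 2(y_Z + y_X)) − 26y_Z.
∂π/∂y_Z = 28 − 4y_Z − 2y_X = 0, so y_Z = 7 − 0.5y_X.
For X: ∂π/∂y_X = 48 − 6y_X − 2y_Z = 0 ⇒ y_X = 8 − (1/3)y_Z.
Plugging y_X into Z's best response: y_Z = 7 − 0.5(8 − (1/3)y_Z) ⇒ (5/6)y_Z = 3, so y_Z = 3.6.
Then y_X = 8 − (1/3)·3.6 = 6.8.
Total export volume: 3.6 + 6.8 = 10.4.

10.4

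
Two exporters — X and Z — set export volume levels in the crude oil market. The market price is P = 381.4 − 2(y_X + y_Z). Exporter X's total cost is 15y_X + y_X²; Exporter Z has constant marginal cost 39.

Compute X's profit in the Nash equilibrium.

Exporter X's profit: π = y_X(381.4 − 2(y_X + y_Z)) − 15y_X − y_X².
∂π/∂y_X = 366.4 − 6y_X − 2y_Z = 0, so y_X = 916/15 − (1/3)y_Z.
For Z: ∂π/∂y_Z = 342.4 − 4y_Z − 2y_X = 0 ⇒ y_Z = 85.6 − 0.5y_X.
Plugging y_Z into X's best response: y_X = 916/15 − (1/3)(85.6 − 0.5y_X) ⇒ (5/6)y_X = 488/15, so y_X = 39.04.
Then y_Z = 85.6 − 0.5·39.04 = 66.08.
Price P = 381.4 − 2·105.12 = 171.16.
X's profit: (171.16 − 15)·39.04 − (39.04)² = 4572.3648.

4572.3648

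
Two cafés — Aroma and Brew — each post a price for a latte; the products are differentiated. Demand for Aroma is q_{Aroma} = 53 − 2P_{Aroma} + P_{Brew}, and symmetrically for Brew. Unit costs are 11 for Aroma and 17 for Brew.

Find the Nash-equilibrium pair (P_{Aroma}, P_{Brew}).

Aroma's profit: π = (P_{Aroma} − 11)(53 − 2P_{Aroma} + P_{Brew}).
∂π/∂P_{Aroma} = 75 − 4P_{Aroma} + P_{Brew} = 0 ⇒ P_{Aroma} = 18.75 + 0.25P_{Brew}.
Similarly P_{Brew} = 21.75 + 0.25P_{Aroma}.
Plugging P_{Brew} into Aroma's best response: P_{Aroma} = 18.75 + 0.25(21.75 + 0.25P_{Aroma}) ⇒ 0.9375P_{Aroma} = 24.1875, so P_{Aroma} = 25.8.
Then P_{Brew} = 21.75 + 0.25·25.8 = 28.2.

25.8, 28.2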